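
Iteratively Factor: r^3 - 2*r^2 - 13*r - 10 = (r + 2)*(r^2 - 4*r - 5) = (r - 5)*(r + 2)*(r + 1)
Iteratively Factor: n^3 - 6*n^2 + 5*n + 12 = (n - 3)*(n^2 - 3*n - 4) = (n - 3)*(n + 1)*(n - 4)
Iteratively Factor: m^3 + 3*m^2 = (m + 3)*(m^2) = m*(m + 3)*(m)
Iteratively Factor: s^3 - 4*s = (s)*(s^2 - 4) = s*(s - 2)*(s + 2)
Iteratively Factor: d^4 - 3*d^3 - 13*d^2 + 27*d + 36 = (d - 3)*(d^3 - 13*d - 12) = (d - 3)*(d + 1)*(d^2 - d - 12) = (d - 3)*(d + 1)*(d + 3)*(d - 4)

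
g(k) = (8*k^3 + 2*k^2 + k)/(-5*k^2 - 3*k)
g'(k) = (10*k + 3)*(8*k^3 + 2*k^2 + k)/(-5*k^2 - 3*k)^2 + (24*k^2 + 4*k + 1)/(-5*k^2 - 3*k)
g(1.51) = -2.11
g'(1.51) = -1.48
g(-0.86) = 4.00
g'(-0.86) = 6.33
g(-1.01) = 3.48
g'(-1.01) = 1.59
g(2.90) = -4.23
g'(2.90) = -1.56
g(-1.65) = 3.71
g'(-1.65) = -1.11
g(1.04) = -1.43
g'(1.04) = -1.40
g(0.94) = -1.29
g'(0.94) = -1.37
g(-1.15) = 3.37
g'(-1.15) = 0.17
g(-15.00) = 24.60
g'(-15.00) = -1.60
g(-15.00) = 24.60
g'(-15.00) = -1.60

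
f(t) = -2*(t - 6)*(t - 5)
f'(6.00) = -2.00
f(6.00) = 0.00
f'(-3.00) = 34.00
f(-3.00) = -144.00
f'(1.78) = 14.88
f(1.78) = -27.18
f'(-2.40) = 31.60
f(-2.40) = -124.32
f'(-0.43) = 23.72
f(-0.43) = -69.83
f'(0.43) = 20.28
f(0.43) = -50.91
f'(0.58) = 19.68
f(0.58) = -47.91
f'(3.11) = 9.56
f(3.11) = -10.92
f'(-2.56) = 32.24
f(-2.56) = -129.43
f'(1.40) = 16.40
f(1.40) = -33.12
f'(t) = 22 - 4*t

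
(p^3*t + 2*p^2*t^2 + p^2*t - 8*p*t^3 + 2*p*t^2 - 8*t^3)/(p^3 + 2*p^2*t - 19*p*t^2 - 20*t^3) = t*(p^3 + 2*p^2*t + p^2 - 8*p*t^2 + 2*p*t - 8*t^2)/(p^3 + 2*p^2*t - 19*p*t^2 - 20*t^3)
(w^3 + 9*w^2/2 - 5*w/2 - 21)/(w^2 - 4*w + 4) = (2*w^2 + 13*w + 21)/(2*(w - 2))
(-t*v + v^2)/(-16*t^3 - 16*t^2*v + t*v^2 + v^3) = v*(t - v)/(16*t^3 + 16*t^2*v - t*v^2 - v^3)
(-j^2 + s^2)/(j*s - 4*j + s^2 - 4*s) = (-j + s)/(s - 4)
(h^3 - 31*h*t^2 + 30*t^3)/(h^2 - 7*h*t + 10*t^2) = (-h^2 - 5*h*t + 6*t^2)/(-h + 2*t)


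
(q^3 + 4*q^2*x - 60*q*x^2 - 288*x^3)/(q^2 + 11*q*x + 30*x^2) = (q^2 - 2*q*x - 48*x^2)/(q + 5*x)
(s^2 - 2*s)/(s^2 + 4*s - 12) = s/(s + 6)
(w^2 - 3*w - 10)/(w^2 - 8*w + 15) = (w + 2)/(w - 3)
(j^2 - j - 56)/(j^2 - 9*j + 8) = (j + 7)/(j - 1)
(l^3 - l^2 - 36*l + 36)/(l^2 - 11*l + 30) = (l^2 + 5*l - 6)/(l - 5)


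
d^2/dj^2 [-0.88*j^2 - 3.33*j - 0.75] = -1.76000000000000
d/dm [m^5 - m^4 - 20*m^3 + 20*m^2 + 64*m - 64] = 5*m^4 - 4*m^3 - 60*m^2 + 40*m + 64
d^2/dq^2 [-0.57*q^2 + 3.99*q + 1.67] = -1.14000000000000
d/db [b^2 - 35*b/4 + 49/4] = 2*b - 35/4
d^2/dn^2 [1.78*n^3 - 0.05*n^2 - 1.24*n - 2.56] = 10.68*n - 0.1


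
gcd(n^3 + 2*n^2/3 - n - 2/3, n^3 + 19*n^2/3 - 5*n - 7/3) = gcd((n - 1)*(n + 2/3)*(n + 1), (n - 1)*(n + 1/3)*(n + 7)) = n - 1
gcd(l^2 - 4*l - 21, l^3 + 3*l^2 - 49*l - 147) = l^2 - 4*l - 21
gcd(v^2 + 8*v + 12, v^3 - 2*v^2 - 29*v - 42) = v + 2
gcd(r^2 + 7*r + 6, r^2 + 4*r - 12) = r + 6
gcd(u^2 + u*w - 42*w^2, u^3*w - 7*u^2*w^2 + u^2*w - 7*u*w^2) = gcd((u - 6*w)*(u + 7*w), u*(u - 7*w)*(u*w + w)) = 1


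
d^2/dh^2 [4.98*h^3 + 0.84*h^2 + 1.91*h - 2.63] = 29.88*h + 1.68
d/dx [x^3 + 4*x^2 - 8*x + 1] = 3*x^2 + 8*x - 8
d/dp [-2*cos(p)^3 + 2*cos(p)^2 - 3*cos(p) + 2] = (6*cos(p)^2 - 4*cos(p) + 3)*sin(p)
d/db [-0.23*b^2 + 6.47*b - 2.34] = 6.47 - 0.46*b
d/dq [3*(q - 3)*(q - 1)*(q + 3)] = 9*q^2 - 6*q - 27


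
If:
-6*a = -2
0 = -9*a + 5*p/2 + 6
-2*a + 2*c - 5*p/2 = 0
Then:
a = 1/3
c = -7/6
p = -6/5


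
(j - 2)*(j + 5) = j^2 + 3*j - 10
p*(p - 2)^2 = p^3 - 4*p^2 + 4*p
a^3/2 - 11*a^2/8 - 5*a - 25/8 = (a/2 + 1/2)*(a - 5)*(a + 5/4)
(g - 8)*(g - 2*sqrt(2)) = g^2 - 8*g - 2*sqrt(2)*g + 16*sqrt(2)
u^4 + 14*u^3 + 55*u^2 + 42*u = u*(u + 1)*(u + 6)*(u + 7)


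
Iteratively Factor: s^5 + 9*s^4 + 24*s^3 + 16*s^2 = (s)*(s^4 + 9*s^3 + 24*s^2 + 16*s) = s^2*(s^3 + 9*s^2 + 24*s + 16) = s^2*(s + 1)*(s^2 + 8*s + 16) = s^2*(s + 1)*(s + 4)*(s + 4)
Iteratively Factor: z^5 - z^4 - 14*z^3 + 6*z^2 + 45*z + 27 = (z + 1)*(z^4 - 2*z^3 - 12*z^2 + 18*z + 27) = (z + 1)*(z + 3)*(z^3 - 5*z^2 + 3*z + 9) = (z - 3)*(z + 1)*(z + 3)*(z^2 - 2*z - 3) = (z - 3)^2*(z + 1)*(z + 3)*(z + 1)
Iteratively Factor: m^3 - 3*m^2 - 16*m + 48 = (m - 3)*(m^2 - 16) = (m - 3)*(m + 4)*(m - 4)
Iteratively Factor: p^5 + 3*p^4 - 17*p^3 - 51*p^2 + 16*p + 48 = (p + 4)*(p^4 - p^3 - 13*p^2 + p + 12) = (p + 3)*(p + 4)*(p^3 - 4*p^2 - p + 4) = (p - 4)*(p + 3)*(p + 4)*(p^2 - 1) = (p - 4)*(p + 1)*(p + 3)*(p + 4)*(p - 1)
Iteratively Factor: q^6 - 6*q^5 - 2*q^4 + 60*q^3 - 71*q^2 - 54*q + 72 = (q + 1)*(q^5 - 7*q^4 + 5*q^3 + 55*q^2 - 126*q + 72) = (q - 1)*(q + 1)*(q^4 - 6*q^3 - q^2 + 54*q - 72) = (q - 3)*(q - 1)*(q + 1)*(q^3 - 3*q^2 - 10*q + 24) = (q - 3)*(q - 2)*(q - 1)*(q + 1)*(q^2 - q - 12) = (q - 3)*(q - 2)*(q - 1)*(q + 1)*(q + 3)*(q - 4)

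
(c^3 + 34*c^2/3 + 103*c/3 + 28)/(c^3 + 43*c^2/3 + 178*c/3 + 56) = (c + 3)/(c + 6)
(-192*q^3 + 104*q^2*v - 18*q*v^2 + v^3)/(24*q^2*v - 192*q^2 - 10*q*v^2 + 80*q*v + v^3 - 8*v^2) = (-8*q + v)/(v - 8)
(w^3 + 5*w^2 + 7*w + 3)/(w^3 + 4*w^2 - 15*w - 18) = (w^2 + 4*w + 3)/(w^2 + 3*w - 18)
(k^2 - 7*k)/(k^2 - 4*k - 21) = k/(k + 3)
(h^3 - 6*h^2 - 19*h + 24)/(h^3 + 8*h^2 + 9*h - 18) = (h - 8)/(h + 6)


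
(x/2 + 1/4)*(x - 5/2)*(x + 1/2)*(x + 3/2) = x^4/2 - 9*x^2/4 - 2*x - 15/32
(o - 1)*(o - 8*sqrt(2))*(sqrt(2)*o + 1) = sqrt(2)*o^3 - 15*o^2 - sqrt(2)*o^2 - 8*sqrt(2)*o + 15*o + 8*sqrt(2)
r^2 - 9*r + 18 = (r - 6)*(r - 3)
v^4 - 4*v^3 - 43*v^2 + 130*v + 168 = (v - 7)*(v - 4)*(v + 1)*(v + 6)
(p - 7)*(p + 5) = p^2 - 2*p - 35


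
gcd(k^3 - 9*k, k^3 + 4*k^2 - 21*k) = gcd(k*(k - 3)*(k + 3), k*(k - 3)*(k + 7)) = k^2 - 3*k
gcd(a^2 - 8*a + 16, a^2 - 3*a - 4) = a - 4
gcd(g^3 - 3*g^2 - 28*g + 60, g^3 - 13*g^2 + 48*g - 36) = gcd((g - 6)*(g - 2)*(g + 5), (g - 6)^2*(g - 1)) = g - 6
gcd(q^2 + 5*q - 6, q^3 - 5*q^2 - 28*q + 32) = q - 1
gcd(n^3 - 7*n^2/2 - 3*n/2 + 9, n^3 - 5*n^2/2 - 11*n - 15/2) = n + 3/2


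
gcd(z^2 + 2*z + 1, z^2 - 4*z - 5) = z + 1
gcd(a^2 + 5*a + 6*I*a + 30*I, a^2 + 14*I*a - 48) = a + 6*I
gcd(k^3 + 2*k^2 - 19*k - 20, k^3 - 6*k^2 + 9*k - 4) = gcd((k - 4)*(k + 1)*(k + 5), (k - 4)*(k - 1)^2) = k - 4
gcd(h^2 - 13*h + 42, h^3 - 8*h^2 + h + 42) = h - 7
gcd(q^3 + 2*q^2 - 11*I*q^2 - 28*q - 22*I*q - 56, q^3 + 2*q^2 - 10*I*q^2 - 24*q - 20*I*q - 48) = q^2 + q*(2 - 4*I) - 8*I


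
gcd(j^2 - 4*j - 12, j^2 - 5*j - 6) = j - 6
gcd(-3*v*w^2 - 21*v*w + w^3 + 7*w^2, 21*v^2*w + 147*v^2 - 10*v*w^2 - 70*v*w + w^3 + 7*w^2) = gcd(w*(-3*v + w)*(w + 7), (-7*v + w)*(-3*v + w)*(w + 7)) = 3*v*w + 21*v - w^2 - 7*w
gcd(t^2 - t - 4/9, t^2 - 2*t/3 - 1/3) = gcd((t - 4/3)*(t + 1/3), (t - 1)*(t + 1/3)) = t + 1/3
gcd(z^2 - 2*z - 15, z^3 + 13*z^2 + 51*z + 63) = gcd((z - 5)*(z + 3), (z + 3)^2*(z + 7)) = z + 3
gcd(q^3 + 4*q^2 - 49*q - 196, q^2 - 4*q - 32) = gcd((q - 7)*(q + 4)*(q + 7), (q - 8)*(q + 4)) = q + 4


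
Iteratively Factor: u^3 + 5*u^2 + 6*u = (u)*(u^2 + 5*u + 6) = u*(u + 2)*(u + 3)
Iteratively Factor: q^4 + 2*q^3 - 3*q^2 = (q)*(q^3 + 2*q^2 - 3*q) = q*(q - 1)*(q^2 + 3*q) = q*(q - 1)*(q + 3)*(q)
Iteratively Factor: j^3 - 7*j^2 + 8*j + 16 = (j + 1)*(j^2 - 8*j + 16) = (j - 4)*(j + 1)*(j - 4)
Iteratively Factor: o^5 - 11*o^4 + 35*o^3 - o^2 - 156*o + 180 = (o + 2)*(o^4 - 13*o^3 + 61*o^2 - 123*o + 90) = (o - 3)*(o + 2)*(o^3 - 10*o^2 + 31*o - 30) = (o - 5)*(o - 3)*(o + 2)*(o^2 - 5*o + 6) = (o - 5)*(o - 3)*(o - 2)*(o + 2)*(o - 3)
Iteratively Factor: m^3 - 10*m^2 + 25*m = (m - 5)*(m^2 - 5*m) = m*(m - 5)*(m - 5)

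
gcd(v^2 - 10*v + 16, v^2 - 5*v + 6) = v - 2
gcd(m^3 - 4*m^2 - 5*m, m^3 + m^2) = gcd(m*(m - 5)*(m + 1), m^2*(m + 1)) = m^2 + m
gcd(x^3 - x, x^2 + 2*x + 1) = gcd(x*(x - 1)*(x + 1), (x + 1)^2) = x + 1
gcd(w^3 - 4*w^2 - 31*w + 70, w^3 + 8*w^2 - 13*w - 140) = w + 5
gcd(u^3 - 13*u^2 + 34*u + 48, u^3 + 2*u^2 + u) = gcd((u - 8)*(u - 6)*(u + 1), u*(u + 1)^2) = u + 1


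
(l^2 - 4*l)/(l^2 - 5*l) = (l - 4)/(l - 5)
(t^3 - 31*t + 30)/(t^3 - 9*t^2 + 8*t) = (t^2 + t - 30)/(t*(t - 8))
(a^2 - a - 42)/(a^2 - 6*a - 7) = (a + 6)/(a + 1)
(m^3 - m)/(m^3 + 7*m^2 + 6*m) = (m - 1)/(m + 6)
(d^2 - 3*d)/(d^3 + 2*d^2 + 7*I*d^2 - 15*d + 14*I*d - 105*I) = d/(d^2 + d*(5 + 7*I) + 35*I)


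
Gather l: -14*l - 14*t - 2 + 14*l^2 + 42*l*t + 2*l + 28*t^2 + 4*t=14*l^2 + l*(42*t - 12) + 28*t^2 - 10*t - 2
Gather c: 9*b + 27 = 9*b + 27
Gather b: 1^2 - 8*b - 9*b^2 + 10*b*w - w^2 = -9*b^2 + b*(10*w - 8) - w^2 + 1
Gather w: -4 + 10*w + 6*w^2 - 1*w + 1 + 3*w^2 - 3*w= 9*w^2 + 6*w - 3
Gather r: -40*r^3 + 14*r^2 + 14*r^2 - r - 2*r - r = -40*r^3 + 28*r^2 - 4*r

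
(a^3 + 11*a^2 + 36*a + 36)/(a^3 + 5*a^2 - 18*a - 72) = (a + 2)/(a - 4)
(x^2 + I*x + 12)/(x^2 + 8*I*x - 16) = (x - 3*I)/(x + 4*I)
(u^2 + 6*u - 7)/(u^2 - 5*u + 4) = (u + 7)/(u - 4)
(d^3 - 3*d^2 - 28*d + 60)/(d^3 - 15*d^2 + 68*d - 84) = (d + 5)/(d - 7)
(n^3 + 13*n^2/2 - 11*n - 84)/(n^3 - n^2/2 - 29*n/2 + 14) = (n + 6)/(n - 1)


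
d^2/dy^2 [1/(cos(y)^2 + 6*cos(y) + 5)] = (-8*sin(y)^4 + 36*sin(y)^2 + 105*cos(y) - 9*cos(3*y) + 96)/(2*(cos(y) + 1)^3*(cos(y) + 5)^3)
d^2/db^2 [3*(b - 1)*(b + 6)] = 6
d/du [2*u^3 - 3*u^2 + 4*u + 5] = 6*u^2 - 6*u + 4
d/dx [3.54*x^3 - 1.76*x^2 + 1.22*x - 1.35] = 10.62*x^2 - 3.52*x + 1.22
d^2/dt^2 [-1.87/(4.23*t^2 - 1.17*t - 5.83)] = (-66.919446*t^2 + 18.509634*t + 1.87*(8.46*t - 1.17)*(16.92*t - 2.34) + 92.231766)/(-4.23*t^2 + 1.17*t + 5.83)^3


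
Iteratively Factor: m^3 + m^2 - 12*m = (m - 3)*(m^2 + 4*m) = (m - 3)*(m + 4)*(m)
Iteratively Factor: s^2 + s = (s + 1)*(s)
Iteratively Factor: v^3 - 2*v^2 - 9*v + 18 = (v - 3)*(v^2 + v - 6) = (v - 3)*(v - 2)*(v + 3)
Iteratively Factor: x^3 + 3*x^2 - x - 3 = (x - 1)*(x^2 + 4*x + 3) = (x - 1)*(x + 1)*(x + 3)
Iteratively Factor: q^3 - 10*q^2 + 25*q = (q - 5)*(q^2 - 5*q) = (q - 5)^2*(q)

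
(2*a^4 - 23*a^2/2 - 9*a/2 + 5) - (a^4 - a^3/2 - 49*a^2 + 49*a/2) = a^4 + a^3/2 + 75*a^2/2 - 29*a + 5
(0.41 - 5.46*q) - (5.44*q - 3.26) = 3.67 - 10.9*q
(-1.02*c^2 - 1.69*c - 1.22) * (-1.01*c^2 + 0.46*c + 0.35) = 1.0302*c^4 + 1.2377*c^3 + 0.0978000000000001*c^2 - 1.1527*c - 0.427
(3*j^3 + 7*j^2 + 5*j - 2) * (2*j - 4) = 6*j^4 + 2*j^3 - 18*j^2 - 24*j + 8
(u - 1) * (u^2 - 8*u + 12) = u^3 - 9*u^2 + 20*u - 12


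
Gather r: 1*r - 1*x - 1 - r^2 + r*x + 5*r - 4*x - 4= -r^2 + r*(x + 6) - 5*x - 5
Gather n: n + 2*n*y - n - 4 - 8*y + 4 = 2*n*y - 8*y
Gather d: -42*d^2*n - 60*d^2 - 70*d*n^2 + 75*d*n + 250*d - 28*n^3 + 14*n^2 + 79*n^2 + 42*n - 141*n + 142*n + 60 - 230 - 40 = d^2*(-42*n - 60) + d*(-70*n^2 + 75*n + 250) - 28*n^3 + 93*n^2 + 43*n - 210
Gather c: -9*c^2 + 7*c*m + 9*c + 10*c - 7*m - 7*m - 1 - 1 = -9*c^2 + c*(7*m + 19) - 14*m - 2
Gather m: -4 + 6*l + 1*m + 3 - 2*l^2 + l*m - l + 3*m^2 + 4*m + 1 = -2*l^2 + 5*l + 3*m^2 + m*(l + 5)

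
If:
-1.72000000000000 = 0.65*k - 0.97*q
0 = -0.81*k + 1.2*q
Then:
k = 362.11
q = 244.42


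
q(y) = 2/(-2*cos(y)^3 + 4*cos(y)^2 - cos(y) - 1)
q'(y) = 2*(-6*sin(y)*cos(y)^2 + 8*sin(y)*cos(y) - sin(y))/(-2*cos(y)^3 + 4*cos(y)^2 - cos(y) - 1)^2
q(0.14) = -200.53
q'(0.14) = 2913.86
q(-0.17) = -134.91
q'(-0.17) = -1626.44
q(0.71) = -6.06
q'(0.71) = 19.32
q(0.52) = -12.31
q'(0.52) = 53.58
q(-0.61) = -8.56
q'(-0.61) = -32.03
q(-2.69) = 0.44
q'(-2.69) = 0.54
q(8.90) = 0.48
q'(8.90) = -0.72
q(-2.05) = 3.94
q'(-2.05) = 41.10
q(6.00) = -46.65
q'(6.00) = -349.52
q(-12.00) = -10.14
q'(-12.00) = 40.76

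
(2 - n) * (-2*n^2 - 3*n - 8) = 2*n^3 - n^2 + 2*n - 16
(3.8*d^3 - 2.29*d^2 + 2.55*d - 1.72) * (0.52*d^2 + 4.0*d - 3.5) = 1.976*d^5 + 14.0092*d^4 - 21.134*d^3 + 17.3206*d^2 - 15.805*d + 6.02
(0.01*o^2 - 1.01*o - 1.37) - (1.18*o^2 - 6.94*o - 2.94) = -1.17*o^2 + 5.93*o + 1.57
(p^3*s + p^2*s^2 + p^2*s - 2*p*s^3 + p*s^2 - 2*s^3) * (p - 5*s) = p^4*s - 4*p^3*s^2 + p^3*s - 7*p^2*s^3 - 4*p^2*s^2 + 10*p*s^4 - 7*p*s^3 + 10*s^4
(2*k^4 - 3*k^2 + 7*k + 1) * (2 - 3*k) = -6*k^5 + 4*k^4 + 9*k^3 - 27*k^2 + 11*k + 2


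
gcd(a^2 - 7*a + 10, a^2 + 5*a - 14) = a - 2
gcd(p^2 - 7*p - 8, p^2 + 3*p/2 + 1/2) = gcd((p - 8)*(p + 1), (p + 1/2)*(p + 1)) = p + 1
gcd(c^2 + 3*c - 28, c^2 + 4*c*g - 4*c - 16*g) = c - 4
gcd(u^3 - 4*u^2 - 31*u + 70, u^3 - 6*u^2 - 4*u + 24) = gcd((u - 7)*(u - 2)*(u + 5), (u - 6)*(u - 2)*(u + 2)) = u - 2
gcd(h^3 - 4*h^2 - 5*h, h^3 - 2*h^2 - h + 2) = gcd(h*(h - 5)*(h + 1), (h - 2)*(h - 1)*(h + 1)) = h + 1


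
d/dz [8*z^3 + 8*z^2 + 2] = 8*z*(3*z + 2)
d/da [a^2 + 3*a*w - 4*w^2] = 2*a + 3*w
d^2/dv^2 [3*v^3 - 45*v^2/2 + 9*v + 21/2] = 18*v - 45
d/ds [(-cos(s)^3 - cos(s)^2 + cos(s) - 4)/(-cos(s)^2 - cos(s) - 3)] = (-sin(s)^4 + 2*sin(s)^2*cos(s) + 13*sin(s)^2 - 5)*sin(s)/(cos(s)^2 + cos(s) + 3)^2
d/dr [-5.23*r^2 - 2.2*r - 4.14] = -10.46*r - 2.2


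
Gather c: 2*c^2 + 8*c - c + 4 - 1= 2*c^2 + 7*c + 3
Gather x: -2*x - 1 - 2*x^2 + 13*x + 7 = -2*x^2 + 11*x + 6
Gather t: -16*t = -16*t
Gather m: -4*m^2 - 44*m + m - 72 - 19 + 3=-4*m^2 - 43*m - 88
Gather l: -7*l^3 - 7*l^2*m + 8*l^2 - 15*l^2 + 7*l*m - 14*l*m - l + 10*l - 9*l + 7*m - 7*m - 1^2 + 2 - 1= -7*l^3 + l^2*(-7*m - 7) - 7*l*m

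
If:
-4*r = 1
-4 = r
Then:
No Solution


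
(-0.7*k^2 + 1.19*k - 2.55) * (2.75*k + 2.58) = -1.925*k^3 + 1.4665*k^2 - 3.9423*k - 6.579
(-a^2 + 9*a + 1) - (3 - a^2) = 9*a - 2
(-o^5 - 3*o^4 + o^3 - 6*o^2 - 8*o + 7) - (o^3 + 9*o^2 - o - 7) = -o^5 - 3*o^4 - 15*o^2 - 7*o + 14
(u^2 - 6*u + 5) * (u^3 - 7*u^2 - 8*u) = u^5 - 13*u^4 + 39*u^3 + 13*u^2 - 40*u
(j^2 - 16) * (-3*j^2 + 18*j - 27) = -3*j^4 + 18*j^3 + 21*j^2 - 288*j + 432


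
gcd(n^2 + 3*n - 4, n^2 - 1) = n - 1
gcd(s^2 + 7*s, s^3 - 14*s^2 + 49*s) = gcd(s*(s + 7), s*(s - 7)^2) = s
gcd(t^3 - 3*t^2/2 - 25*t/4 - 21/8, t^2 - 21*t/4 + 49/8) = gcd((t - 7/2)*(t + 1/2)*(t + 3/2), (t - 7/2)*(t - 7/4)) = t - 7/2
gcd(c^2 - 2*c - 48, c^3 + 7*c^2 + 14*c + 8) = 1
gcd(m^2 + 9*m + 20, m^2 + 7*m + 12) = m + 4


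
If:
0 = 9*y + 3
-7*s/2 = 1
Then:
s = -2/7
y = -1/3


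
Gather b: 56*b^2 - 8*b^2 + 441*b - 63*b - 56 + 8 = 48*b^2 + 378*b - 48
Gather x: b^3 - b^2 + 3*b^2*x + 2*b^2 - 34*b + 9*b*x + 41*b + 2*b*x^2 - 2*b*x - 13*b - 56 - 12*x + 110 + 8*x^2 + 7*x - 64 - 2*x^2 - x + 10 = b^3 + b^2 - 6*b + x^2*(2*b + 6) + x*(3*b^2 + 7*b - 6)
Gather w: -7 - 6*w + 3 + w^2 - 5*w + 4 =w^2 - 11*w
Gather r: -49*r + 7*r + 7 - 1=6 - 42*r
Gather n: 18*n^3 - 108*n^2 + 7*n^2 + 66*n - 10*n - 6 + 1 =18*n^3 - 101*n^2 + 56*n - 5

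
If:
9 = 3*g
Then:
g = 3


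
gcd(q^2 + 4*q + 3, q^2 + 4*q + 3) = q^2 + 4*q + 3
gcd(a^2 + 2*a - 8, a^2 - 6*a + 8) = a - 2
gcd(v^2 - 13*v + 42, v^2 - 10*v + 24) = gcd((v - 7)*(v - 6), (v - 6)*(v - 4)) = v - 6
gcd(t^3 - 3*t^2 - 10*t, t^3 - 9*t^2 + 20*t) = t^2 - 5*t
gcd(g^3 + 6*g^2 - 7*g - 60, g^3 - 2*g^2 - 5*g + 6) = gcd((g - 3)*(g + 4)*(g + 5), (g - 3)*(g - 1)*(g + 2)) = g - 3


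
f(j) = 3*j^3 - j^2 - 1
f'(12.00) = 1272.00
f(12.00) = 5039.00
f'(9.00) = 711.00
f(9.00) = 2105.00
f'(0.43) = 0.80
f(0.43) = -0.95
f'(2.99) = 74.48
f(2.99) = 70.25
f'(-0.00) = 0.00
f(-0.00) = -1.00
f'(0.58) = 1.87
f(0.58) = -0.75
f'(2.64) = 57.45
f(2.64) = 47.23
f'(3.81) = 123.02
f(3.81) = 150.40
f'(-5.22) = 255.68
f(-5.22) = -454.96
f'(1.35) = 13.70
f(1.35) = 4.56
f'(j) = 9*j^2 - 2*j = j*(9*j - 2)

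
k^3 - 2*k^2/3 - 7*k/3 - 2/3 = (k - 2)*(k + 1/3)*(k + 1)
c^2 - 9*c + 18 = (c - 6)*(c - 3)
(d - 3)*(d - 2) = d^2 - 5*d + 6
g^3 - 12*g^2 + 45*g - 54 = (g - 6)*(g - 3)^2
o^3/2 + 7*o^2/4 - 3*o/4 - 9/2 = (o/2 + 1)*(o - 3/2)*(o + 3)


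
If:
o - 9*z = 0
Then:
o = 9*z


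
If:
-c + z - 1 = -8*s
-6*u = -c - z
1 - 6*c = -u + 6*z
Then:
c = 6/35 - z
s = 41/280 - z/4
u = 1/35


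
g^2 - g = g*(g - 1)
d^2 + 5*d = d*(d + 5)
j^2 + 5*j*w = j*(j + 5*w)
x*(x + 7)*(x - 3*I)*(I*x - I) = I*x^4 + 3*x^3 + 6*I*x^3 + 18*x^2 - 7*I*x^2 - 21*x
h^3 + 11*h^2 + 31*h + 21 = (h + 1)*(h + 3)*(h + 7)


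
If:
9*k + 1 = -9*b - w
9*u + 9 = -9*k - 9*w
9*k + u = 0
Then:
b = -17*w/72 - 17/72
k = w/8 + 1/8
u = -9*w/8 - 9/8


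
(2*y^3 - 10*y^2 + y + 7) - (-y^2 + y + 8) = 2*y^3 - 9*y^2 - 1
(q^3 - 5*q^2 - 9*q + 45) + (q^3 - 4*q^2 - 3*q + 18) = 2*q^3 - 9*q^2 - 12*q + 63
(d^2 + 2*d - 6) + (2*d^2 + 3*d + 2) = 3*d^2 + 5*d - 4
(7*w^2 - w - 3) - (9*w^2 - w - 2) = -2*w^2 - 1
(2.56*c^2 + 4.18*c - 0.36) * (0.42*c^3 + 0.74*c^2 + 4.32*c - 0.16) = 1.0752*c^5 + 3.65*c^4 + 14.0012*c^3 + 17.3816*c^2 - 2.224*c + 0.0576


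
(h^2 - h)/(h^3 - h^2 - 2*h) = (1 - h)/(-h^2 + h + 2)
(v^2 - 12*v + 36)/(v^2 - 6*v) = (v - 6)/v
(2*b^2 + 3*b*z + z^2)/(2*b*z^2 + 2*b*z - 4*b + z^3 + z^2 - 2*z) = (b + z)/(z^2 + z - 2)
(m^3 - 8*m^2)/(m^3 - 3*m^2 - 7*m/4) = 4*m*(8 - m)/(-4*m^2 + 12*m + 7)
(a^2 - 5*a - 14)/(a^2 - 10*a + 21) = (a + 2)/(a - 3)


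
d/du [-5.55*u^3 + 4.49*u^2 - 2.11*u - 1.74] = -16.65*u^2 + 8.98*u - 2.11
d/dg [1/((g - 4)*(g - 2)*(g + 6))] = (28 - 3*g^2)/(g^6 - 56*g^4 + 96*g^3 + 784*g^2 - 2688*g + 2304)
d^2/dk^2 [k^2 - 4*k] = 2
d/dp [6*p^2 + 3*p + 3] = 12*p + 3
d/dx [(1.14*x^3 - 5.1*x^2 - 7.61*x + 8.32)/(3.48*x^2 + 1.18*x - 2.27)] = (3.9672*x^4 + 2.6904*x^3 + 12.7014*x^2 - 34.7532*x + 7.4571)/(12.1104*x^4 + 8.2128*x^3 - 14.4068*x^2 - 5.3572*x + 5.1529)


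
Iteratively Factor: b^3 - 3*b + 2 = (b - 1)*(b^2 + b - 2) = (b - 1)*(b + 2)*(b - 1)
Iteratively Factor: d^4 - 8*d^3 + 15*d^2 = (d)*(d^3 - 8*d^2 + 15*d) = d*(d - 3)*(d^2 - 5*d) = d^2*(d - 3)*(d - 5)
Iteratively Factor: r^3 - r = (r)*(r^2 - 1) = r*(r - 1)*(r + 1)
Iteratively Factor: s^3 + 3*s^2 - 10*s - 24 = (s + 4)*(s^2 - s - 6) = (s + 2)*(s + 4)*(s - 3)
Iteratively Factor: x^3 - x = (x)*(x^2 - 1) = x*(x - 1)*(x + 1)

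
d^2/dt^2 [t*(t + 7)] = 2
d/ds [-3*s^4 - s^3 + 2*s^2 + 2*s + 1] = -12*s^3 - 3*s^2 + 4*s + 2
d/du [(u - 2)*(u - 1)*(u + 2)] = 3*u^2 - 2*u - 4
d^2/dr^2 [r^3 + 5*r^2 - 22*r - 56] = 6*r + 10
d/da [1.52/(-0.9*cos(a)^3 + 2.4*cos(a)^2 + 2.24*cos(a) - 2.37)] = (-4.104*cos(a)^2 + 7.296*cos(a) + 3.4048)*sin(a)/(0.9*cos(a)^3 - 2.4*cos(a)^2 - 2.24*cos(a) + 2.37)^2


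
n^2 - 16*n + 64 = (n - 8)^2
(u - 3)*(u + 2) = u^2 - u - 6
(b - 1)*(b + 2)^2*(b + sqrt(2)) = b^4 + sqrt(2)*b^3 + 3*b^3 + 3*sqrt(2)*b^2 - 4*b - 4*sqrt(2)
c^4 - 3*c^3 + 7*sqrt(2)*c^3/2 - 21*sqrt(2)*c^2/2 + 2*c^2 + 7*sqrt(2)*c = c*(c - 2)*(c - 1)*(c + 7*sqrt(2)/2)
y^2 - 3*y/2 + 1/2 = (y - 1)*(y - 1/2)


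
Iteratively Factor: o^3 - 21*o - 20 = (o + 1)*(o^2 - o - 20) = (o - 5)*(o + 1)*(o + 4)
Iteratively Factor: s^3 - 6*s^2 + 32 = (s - 4)*(s^2 - 2*s - 8) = (s - 4)*(s + 2)*(s - 4)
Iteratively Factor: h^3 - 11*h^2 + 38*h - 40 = (h - 5)*(h^2 - 6*h + 8) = (h - 5)*(h - 4)*(h - 2)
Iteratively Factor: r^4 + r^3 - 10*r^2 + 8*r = (r - 2)*(r^3 + 3*r^2 - 4*r) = (r - 2)*(r + 4)*(r^2 - r) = r*(r - 2)*(r + 4)*(r - 1)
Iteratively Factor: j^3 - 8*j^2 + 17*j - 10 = (j - 5)*(j^2 - 3*j + 2) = (j - 5)*(j - 1)*(j - 2)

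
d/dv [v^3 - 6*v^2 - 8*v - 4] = 3*v^2 - 12*v - 8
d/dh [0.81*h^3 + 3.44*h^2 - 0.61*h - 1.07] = 2.43*h^2 + 6.88*h - 0.61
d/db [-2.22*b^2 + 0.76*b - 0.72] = 0.76 - 4.44*b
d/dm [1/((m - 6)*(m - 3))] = (9 - 2*m)/(m^4 - 18*m^3 + 117*m^2 - 324*m + 324)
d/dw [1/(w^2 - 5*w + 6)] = (5 - 2*w)/(w^2 - 5*w + 6)^2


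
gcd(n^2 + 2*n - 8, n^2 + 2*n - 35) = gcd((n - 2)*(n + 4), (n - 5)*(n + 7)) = 1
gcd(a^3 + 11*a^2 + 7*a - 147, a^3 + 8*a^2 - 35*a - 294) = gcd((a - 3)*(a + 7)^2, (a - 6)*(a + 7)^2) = a^2 + 14*a + 49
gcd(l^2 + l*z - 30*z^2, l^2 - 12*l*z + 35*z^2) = -l + 5*z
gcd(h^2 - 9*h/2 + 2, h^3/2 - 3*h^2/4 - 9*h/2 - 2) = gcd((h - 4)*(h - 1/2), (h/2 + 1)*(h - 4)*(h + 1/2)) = h - 4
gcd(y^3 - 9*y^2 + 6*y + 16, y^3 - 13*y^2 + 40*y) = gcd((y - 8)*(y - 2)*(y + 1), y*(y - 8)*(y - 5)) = y - 8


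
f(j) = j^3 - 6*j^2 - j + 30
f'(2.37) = -12.59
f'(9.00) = 134.00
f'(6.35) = 43.77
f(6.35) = 37.76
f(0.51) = 28.06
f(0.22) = 29.50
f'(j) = 3*j^2 - 12*j - 1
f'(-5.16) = 140.80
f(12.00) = 882.00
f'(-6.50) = 203.75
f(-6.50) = -491.62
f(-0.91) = 25.19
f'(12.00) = 287.00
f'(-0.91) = 12.40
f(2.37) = 7.24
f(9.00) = 264.00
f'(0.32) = -4.53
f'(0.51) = -6.34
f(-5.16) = -261.98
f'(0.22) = -3.49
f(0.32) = 29.10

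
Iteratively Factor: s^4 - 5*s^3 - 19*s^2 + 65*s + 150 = (s + 2)*(s^3 - 7*s^2 - 5*s + 75) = (s - 5)*(s + 2)*(s^2 - 2*s - 15) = (s - 5)^2*(s + 2)*(s + 3)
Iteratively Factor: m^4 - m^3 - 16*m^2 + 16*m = (m - 4)*(m^3 + 3*m^2 - 4*m) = (m - 4)*(m - 1)*(m^2 + 4*m) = m*(m - 4)*(m - 1)*(m + 4)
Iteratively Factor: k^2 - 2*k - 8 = (k - 4)*(k + 2)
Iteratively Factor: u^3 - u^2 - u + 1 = (u - 1)*(u^2 - 1) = (u - 1)^2*(u + 1)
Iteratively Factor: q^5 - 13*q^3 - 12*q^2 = (q - 4)*(q^4 + 4*q^3 + 3*q^2) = q*(q - 4)*(q^3 + 4*q^2 + 3*q) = q*(q - 4)*(q + 3)*(q^2 + q) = q*(q - 4)*(q + 1)*(q + 3)*(q)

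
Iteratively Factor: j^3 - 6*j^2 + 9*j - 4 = (j - 1)*(j^2 - 5*j + 4) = (j - 1)^2*(j - 4)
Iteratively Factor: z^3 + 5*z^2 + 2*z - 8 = (z + 4)*(z^2 + z - 2) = (z - 1)*(z + 4)*(z + 2)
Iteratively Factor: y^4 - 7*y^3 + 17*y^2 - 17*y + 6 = (y - 2)*(y^3 - 5*y^2 + 7*y - 3) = (y - 2)*(y - 1)*(y^2 - 4*y + 3) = (y - 2)*(y - 1)^2*(y - 3)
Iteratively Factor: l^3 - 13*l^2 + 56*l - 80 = (l - 4)*(l^2 - 9*l + 20) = (l - 4)^2*(l - 5)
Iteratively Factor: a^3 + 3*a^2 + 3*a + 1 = (a + 1)*(a^2 + 2*a + 1) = (a + 1)^2*(a + 1)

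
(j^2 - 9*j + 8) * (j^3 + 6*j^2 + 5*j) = j^5 - 3*j^4 - 41*j^3 + 3*j^2 + 40*j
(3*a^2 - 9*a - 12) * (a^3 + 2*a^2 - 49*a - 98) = 3*a^5 - 3*a^4 - 177*a^3 + 123*a^2 + 1470*a + 1176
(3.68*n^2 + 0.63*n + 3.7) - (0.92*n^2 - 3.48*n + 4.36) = 2.76*n^2 + 4.11*n - 0.66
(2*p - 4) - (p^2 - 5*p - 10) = -p^2 + 7*p + 6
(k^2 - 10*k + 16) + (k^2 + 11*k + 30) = 2*k^2 + k + 46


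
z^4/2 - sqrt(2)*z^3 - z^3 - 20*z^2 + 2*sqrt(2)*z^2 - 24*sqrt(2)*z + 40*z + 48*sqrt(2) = (z/2 + sqrt(2))*(z - 2)*(z - 6*sqrt(2))*(z + 2*sqrt(2))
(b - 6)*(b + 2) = b^2 - 4*b - 12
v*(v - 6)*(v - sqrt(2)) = v^3 - 6*v^2 - sqrt(2)*v^2 + 6*sqrt(2)*v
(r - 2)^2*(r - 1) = r^3 - 5*r^2 + 8*r - 4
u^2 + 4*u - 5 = (u - 1)*(u + 5)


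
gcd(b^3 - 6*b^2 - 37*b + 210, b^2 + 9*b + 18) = b + 6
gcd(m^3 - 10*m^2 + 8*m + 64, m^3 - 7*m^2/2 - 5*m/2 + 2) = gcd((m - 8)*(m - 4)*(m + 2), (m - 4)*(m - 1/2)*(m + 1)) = m - 4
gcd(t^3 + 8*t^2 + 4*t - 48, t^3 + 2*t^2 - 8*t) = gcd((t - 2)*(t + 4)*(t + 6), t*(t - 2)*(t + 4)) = t^2 + 2*t - 8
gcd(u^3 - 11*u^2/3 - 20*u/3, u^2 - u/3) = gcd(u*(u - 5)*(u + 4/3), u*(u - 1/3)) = u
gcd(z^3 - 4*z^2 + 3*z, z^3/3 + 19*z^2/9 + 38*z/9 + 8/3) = 1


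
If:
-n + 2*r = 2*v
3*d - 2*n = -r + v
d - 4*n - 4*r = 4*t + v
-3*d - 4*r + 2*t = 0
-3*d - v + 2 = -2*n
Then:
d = -13/19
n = -26/19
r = 12/19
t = 9/38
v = 25/19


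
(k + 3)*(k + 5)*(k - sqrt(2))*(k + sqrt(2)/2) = k^4 - sqrt(2)*k^3/2 + 8*k^3 - 4*sqrt(2)*k^2 + 14*k^2 - 15*sqrt(2)*k/2 - 8*k - 15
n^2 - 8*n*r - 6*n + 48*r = (n - 6)*(n - 8*r)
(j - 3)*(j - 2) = j^2 - 5*j + 6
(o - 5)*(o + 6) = o^2 + o - 30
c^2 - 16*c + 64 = (c - 8)^2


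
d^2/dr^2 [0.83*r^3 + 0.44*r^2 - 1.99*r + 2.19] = 4.98*r + 0.88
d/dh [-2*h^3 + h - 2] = 1 - 6*h^2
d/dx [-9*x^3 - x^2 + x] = -27*x^2 - 2*x + 1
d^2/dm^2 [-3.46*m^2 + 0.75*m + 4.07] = -6.92000000000000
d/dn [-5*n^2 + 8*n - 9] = 8 - 10*n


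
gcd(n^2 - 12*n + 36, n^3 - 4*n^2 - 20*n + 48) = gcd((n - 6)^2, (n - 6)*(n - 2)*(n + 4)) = n - 6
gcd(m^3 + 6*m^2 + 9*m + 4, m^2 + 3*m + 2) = m + 1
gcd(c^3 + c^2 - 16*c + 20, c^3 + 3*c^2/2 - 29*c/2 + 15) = c^2 + 3*c - 10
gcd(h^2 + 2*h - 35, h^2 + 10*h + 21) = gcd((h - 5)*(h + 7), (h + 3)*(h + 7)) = h + 7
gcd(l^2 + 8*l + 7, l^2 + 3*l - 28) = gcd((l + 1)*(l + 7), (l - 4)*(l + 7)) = l + 7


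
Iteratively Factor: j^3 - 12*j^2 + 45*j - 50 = (j - 2)*(j^2 - 10*j + 25) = (j - 5)*(j - 2)*(j - 5)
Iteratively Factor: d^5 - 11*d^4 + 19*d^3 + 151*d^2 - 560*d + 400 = (d - 5)*(d^4 - 6*d^3 - 11*d^2 + 96*d - 80) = (d - 5)*(d - 1)*(d^3 - 5*d^2 - 16*d + 80) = (d - 5)*(d - 1)*(d + 4)*(d^2 - 9*d + 20) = (d - 5)*(d - 4)*(d - 1)*(d + 4)*(d - 5)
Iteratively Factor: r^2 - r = (r)*(r - 1)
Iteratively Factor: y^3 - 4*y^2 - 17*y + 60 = (y + 4)*(y^2 - 8*y + 15) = (y - 5)*(y + 4)*(y - 3)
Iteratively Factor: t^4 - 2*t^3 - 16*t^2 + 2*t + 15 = (t + 3)*(t^3 - 5*t^2 - t + 5) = (t - 1)*(t + 3)*(t^2 - 4*t - 5) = (t - 5)*(t - 1)*(t + 3)*(t + 1)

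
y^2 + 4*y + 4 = (y + 2)^2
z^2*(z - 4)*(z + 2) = z^4 - 2*z^3 - 8*z^2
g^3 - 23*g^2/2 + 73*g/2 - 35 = (g - 7)*(g - 5/2)*(g - 2)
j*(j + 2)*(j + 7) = j^3 + 9*j^2 + 14*j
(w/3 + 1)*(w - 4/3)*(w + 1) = w^3/3 + 8*w^2/9 - 7*w/9 - 4/3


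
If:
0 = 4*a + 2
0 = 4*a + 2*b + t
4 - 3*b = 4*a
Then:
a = -1/2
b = 2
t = -2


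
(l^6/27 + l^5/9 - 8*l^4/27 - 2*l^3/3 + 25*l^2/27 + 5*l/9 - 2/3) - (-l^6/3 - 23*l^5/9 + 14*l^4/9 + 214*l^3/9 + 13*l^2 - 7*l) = 10*l^6/27 + 8*l^5/3 - 50*l^4/27 - 220*l^3/9 - 326*l^2/27 + 68*l/9 - 2/3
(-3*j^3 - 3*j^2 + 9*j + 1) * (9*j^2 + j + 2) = -27*j^5 - 30*j^4 + 72*j^3 + 12*j^2 + 19*j + 2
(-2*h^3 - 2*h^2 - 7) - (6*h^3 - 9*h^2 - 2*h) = -8*h^3 + 7*h^2 + 2*h - 7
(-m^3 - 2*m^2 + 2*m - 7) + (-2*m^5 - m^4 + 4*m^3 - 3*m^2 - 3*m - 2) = -2*m^5 - m^4 + 3*m^3 - 5*m^2 - m - 9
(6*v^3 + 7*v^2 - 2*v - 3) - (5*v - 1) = 6*v^3 + 7*v^2 - 7*v - 2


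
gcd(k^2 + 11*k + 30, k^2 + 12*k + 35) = k + 5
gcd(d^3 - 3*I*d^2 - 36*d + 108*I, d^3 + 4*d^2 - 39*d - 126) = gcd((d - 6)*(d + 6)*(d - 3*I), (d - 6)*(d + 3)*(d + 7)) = d - 6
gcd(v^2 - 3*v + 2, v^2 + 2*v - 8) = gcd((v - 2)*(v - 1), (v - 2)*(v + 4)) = v - 2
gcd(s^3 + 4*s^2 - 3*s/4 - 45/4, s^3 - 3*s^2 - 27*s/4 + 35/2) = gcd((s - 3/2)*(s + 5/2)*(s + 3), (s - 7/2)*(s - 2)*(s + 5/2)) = s + 5/2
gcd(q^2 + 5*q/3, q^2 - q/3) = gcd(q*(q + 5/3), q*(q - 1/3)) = q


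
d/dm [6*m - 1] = 6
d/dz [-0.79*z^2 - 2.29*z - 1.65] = -1.58*z - 2.29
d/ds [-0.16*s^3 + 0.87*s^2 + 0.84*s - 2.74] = -0.48*s^2 + 1.74*s + 0.84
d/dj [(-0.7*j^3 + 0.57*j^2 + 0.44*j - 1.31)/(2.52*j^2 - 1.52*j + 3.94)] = (-1.764*j^4 + 2.128*j^3 - 10.2492*j^2 + 11.094*j - 0.2576)/(6.3504*j^4 - 7.6608*j^3 + 22.168*j^2 - 11.9776*j + 15.5236)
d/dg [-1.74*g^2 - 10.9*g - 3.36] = -3.48*g - 10.9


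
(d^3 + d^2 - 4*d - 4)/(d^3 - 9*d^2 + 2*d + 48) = (d^2 - d - 2)/(d^2 - 11*d + 24)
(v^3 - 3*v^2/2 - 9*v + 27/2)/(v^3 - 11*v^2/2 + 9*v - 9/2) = (v + 3)/(v - 1)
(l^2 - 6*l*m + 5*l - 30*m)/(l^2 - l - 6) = (-l^2 + 6*l*m - 5*l + 30*m)/(-l^2 + l + 6)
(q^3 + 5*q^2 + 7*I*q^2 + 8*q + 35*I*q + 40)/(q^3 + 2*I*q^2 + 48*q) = (q^2 + q*(5 - I) - 5*I)/(q*(q - 6*I))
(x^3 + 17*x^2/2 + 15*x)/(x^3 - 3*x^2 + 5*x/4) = 2*(2*x^2 + 17*x + 30)/(4*x^2 - 12*x + 5)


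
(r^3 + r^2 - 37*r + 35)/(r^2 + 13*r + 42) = (r^2 - 6*r + 5)/(r + 6)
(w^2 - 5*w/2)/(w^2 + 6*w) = (w - 5/2)/(w + 6)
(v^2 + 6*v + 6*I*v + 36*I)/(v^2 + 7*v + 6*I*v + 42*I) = (v + 6)/(v + 7)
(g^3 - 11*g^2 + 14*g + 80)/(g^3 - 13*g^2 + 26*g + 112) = (g - 5)/(g - 7)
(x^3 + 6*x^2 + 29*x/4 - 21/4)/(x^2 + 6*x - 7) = (4*x^3 + 24*x^2 + 29*x - 21)/(4*(x^2 + 6*x - 7))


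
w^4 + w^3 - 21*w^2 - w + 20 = (w - 4)*(w - 1)*(w + 1)*(w + 5)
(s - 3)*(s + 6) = s^2 + 3*s - 18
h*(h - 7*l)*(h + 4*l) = h^3 - 3*h^2*l - 28*h*l^2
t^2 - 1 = (t - 1)*(t + 1)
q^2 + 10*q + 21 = (q + 3)*(q + 7)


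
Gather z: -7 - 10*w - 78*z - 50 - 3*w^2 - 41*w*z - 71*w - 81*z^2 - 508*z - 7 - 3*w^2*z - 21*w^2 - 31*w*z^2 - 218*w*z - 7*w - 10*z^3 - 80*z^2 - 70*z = -24*w^2 - 88*w - 10*z^3 + z^2*(-31*w - 161) + z*(-3*w^2 - 259*w - 656) - 64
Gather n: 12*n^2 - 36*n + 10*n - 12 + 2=12*n^2 - 26*n - 10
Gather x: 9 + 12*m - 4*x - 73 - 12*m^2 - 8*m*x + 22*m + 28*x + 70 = -12*m^2 + 34*m + x*(24 - 8*m) + 6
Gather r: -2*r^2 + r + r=-2*r^2 + 2*r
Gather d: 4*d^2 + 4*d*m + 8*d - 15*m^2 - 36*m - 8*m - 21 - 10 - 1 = 4*d^2 + d*(4*m + 8) - 15*m^2 - 44*m - 32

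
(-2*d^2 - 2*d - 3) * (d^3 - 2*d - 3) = -2*d^5 - 2*d^4 + d^3 + 10*d^2 + 12*d + 9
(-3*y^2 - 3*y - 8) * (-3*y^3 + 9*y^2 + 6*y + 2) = 9*y^5 - 18*y^4 - 21*y^3 - 96*y^2 - 54*y - 16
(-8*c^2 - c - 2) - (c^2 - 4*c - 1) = -9*c^2 + 3*c - 1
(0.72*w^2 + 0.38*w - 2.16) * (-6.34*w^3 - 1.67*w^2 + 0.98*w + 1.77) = -4.5648*w^5 - 3.6116*w^4 + 13.7654*w^3 + 5.254*w^2 - 1.4442*w - 3.8232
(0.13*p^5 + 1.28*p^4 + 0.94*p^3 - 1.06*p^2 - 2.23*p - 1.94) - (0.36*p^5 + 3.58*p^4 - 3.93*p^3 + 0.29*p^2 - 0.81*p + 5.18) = -0.23*p^5 - 2.3*p^4 + 4.87*p^3 - 1.35*p^2 - 1.42*p - 7.12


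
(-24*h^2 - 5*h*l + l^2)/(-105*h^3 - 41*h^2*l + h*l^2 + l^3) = (8*h - l)/(35*h^2 + 2*h*l - l^2)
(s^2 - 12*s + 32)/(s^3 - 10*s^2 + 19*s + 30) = (s^2 - 12*s + 32)/(s^3 - 10*s^2 + 19*s + 30)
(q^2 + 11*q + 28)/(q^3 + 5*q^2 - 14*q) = (q + 4)/(q*(q - 2))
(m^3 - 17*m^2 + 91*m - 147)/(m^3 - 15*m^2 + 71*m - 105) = (m - 7)/(m - 5)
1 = 1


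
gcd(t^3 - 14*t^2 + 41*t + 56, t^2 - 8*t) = t - 8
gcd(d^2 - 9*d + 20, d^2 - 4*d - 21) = 1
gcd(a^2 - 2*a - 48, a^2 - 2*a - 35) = 1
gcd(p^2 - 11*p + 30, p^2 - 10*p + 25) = p - 5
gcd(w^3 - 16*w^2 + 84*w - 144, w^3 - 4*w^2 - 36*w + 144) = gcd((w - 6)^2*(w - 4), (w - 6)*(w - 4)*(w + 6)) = w^2 - 10*w + 24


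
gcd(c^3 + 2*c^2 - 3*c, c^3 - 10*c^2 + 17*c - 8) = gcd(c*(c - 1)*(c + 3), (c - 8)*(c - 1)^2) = c - 1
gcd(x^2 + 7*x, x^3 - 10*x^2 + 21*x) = x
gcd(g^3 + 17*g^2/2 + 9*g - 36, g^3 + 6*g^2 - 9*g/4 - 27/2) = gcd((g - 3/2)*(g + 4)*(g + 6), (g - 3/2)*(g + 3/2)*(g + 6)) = g^2 + 9*g/2 - 9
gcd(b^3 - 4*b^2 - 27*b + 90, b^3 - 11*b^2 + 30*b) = b - 6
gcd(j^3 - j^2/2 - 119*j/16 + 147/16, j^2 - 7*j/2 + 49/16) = j^2 - 7*j/2 + 49/16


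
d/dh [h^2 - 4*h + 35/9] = 2*h - 4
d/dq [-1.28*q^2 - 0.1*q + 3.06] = -2.56*q - 0.1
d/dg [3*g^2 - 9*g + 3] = 6*g - 9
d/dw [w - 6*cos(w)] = 6*sin(w) + 1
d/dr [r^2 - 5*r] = 2*r - 5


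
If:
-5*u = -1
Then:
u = 1/5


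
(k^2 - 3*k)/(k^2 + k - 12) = k/(k + 4)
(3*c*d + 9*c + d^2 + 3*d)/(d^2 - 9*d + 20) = (3*c*d + 9*c + d^2 + 3*d)/(d^2 - 9*d + 20)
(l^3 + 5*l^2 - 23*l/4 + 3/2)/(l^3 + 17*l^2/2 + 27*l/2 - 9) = (l - 1/2)/(l + 3)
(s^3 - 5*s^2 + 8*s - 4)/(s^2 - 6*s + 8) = (s^2 - 3*s + 2)/(s - 4)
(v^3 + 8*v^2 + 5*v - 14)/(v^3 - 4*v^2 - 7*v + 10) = (v + 7)/(v - 5)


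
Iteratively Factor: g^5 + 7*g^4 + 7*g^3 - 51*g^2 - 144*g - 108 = (g + 2)*(g^4 + 5*g^3 - 3*g^2 - 45*g - 54) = (g - 3)*(g + 2)*(g^3 + 8*g^2 + 21*g + 18) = (g - 3)*(g + 2)*(g + 3)*(g^2 + 5*g + 6) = (g - 3)*(g + 2)*(g + 3)^2*(g + 2)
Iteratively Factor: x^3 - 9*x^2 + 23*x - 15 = (x - 5)*(x^2 - 4*x + 3) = (x - 5)*(x - 1)*(x - 3)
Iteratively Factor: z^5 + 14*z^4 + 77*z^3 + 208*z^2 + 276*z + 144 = (z + 4)*(z^4 + 10*z^3 + 37*z^2 + 60*z + 36) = (z + 2)*(z + 4)*(z^3 + 8*z^2 + 21*z + 18) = (z + 2)^2*(z + 4)*(z^2 + 6*z + 9) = (z + 2)^2*(z + 3)*(z + 4)*(z + 3)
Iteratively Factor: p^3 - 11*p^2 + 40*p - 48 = (p - 3)*(p^2 - 8*p + 16) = (p - 4)*(p - 3)*(p - 4)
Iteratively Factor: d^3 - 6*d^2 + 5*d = (d)*(d^2 - 6*d + 5) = d*(d - 5)*(d - 1)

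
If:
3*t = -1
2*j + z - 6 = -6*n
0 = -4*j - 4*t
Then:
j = 1/3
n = 8/9 - z/6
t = -1/3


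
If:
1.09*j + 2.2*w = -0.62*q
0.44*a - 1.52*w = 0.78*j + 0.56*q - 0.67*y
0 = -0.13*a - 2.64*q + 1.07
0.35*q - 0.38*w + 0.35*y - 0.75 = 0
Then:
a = 0.30245709844486 - 1.62436470642022*y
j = 3.03574214949364 - 2.05320035459091*y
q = 0.0799876559979653*y + 0.390409309546276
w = 0.994725472629705*y - 1.6140966885758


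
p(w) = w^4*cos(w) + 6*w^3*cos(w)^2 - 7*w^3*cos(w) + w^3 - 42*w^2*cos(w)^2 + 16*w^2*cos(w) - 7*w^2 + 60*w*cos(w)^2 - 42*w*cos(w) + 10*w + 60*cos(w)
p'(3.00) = -13.50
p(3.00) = -11.58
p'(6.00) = 594.01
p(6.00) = 318.07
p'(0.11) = 12.93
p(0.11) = 62.27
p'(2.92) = -16.50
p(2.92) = -10.38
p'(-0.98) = 27.99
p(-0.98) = 19.12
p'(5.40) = 249.06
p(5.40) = 55.44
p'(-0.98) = 27.99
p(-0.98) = 19.12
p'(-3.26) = 825.14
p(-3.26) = -1696.99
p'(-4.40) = -1891.78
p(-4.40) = -883.60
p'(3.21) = -1.50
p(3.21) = -13.24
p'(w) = -w^4*sin(w) - 12*w^3*sin(w)*cos(w) + 7*w^3*sin(w) + 4*w^3*cos(w) + 84*w^2*sin(w)*cos(w) - 16*w^2*sin(w) + 18*w^2*cos(w)^2 - 21*w^2*cos(w) + 3*w^2 - 120*w*sin(w)*cos(w) + 42*w*sin(w) - 84*w*cos(w)^2 + 32*w*cos(w) - 14*w - 60*sin(w) + 60*cos(w)^2 - 42*cos(w) + 10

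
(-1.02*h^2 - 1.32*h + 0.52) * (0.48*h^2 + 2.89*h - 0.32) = -0.4896*h^4 - 3.5814*h^3 - 3.2388*h^2 + 1.9252*h - 0.1664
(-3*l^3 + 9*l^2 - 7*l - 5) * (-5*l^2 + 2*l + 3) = 15*l^5 - 51*l^4 + 44*l^3 + 38*l^2 - 31*l - 15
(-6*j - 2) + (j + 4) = 2 - 5*j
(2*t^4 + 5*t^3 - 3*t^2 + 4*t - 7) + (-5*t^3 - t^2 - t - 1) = 2*t^4 - 4*t^2 + 3*t - 8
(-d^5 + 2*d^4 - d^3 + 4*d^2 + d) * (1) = -d^5 + 2*d^4 - d^3 + 4*d^2 + d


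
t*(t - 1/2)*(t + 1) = t^3 + t^2/2 - t/2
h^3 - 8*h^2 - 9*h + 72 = (h - 8)*(h - 3)*(h + 3)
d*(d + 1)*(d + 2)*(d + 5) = d^4 + 8*d^3 + 17*d^2 + 10*d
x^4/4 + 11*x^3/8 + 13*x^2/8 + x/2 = x*(x/4 + 1)*(x + 1/2)*(x + 1)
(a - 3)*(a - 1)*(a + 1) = a^3 - 3*a^2 - a + 3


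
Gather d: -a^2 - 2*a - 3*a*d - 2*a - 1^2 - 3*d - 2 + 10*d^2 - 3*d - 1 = -a^2 - 4*a + 10*d^2 + d*(-3*a - 6) - 4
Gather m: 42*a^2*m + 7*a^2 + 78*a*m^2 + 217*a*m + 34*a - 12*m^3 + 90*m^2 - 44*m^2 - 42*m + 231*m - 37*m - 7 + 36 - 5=7*a^2 + 34*a - 12*m^3 + m^2*(78*a + 46) + m*(42*a^2 + 217*a + 152) + 24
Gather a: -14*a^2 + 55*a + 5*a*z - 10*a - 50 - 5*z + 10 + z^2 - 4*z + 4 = -14*a^2 + a*(5*z + 45) + z^2 - 9*z - 36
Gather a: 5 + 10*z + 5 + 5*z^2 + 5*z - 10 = 5*z^2 + 15*z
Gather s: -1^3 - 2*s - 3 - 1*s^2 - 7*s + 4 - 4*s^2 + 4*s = -5*s^2 - 5*s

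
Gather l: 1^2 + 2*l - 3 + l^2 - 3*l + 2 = l^2 - l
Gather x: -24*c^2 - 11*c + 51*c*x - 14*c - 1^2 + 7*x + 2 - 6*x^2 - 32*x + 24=-24*c^2 - 25*c - 6*x^2 + x*(51*c - 25) + 25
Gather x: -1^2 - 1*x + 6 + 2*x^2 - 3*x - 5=2*x^2 - 4*x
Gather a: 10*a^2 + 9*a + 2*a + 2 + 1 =10*a^2 + 11*a + 3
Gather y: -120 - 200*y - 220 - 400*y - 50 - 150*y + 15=-750*y - 375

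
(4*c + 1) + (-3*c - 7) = c - 6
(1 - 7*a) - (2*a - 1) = 2 - 9*a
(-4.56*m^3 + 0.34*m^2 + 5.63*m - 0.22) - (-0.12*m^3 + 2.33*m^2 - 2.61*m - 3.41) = -4.44*m^3 - 1.99*m^2 + 8.24*m + 3.19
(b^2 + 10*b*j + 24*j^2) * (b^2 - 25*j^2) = b^4 + 10*b^3*j - b^2*j^2 - 250*b*j^3 - 600*j^4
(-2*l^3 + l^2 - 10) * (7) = -14*l^3 + 7*l^2 - 70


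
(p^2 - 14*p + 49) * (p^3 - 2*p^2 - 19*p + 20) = p^5 - 16*p^4 + 58*p^3 + 188*p^2 - 1211*p + 980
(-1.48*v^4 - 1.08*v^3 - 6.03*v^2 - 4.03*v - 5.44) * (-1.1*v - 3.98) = 1.628*v^5 + 7.0784*v^4 + 10.9314*v^3 + 28.4324*v^2 + 22.0234*v + 21.6512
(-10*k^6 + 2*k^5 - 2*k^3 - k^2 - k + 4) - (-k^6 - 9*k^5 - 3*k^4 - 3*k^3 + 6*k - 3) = -9*k^6 + 11*k^5 + 3*k^4 + k^3 - k^2 - 7*k + 7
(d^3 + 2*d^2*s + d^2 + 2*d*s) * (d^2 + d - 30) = d^5 + 2*d^4*s + 2*d^4 + 4*d^3*s - 29*d^3 - 58*d^2*s - 30*d^2 - 60*d*s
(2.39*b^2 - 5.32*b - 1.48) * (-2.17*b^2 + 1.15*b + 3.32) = -5.1863*b^4 + 14.2929*b^3 + 5.0284*b^2 - 19.3644*b - 4.9136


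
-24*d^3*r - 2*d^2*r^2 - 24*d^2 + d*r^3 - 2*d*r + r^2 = (-6*d + r)*(4*d + r)*(d*r + 1)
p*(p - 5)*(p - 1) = p^3 - 6*p^2 + 5*p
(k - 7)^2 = k^2 - 14*k + 49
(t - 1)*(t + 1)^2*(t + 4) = t^4 + 5*t^3 + 3*t^2 - 5*t - 4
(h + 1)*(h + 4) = h^2 + 5*h + 4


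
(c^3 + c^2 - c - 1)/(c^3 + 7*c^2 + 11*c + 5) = (c - 1)/(c + 5)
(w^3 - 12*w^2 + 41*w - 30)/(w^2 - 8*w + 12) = (w^2 - 6*w + 5)/(w - 2)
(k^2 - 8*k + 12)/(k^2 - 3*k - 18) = (k - 2)/(k + 3)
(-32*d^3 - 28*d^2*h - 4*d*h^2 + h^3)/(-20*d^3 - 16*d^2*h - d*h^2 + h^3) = (8*d - h)/(5*d - h)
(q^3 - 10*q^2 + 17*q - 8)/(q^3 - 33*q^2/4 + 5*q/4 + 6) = 4*(q - 1)/(4*q + 3)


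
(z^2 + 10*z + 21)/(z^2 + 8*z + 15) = (z + 7)/(z + 5)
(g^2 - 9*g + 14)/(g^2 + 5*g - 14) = (g - 7)/(g + 7)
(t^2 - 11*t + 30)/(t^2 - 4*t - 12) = (t - 5)/(t + 2)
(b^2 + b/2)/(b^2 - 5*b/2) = (2*b + 1)/(2*b - 5)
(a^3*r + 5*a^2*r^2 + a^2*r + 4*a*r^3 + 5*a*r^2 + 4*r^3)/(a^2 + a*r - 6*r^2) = r*(a^3 + 5*a^2*r + a^2 + 4*a*r^2 + 5*a*r + 4*r^2)/(a^2 + a*r - 6*r^2)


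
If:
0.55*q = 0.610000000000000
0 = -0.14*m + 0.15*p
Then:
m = 1.07142857142857*p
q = 1.11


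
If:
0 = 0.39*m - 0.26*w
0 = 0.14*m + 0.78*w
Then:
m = 0.00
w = 0.00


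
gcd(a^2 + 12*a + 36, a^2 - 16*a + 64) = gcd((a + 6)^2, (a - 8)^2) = 1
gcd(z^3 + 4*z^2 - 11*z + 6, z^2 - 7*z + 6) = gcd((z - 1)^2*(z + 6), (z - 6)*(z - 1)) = z - 1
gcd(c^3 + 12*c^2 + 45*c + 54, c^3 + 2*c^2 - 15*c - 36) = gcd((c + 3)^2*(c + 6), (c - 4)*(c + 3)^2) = c^2 + 6*c + 9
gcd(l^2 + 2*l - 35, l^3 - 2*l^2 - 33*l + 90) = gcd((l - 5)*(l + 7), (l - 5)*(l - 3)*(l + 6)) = l - 5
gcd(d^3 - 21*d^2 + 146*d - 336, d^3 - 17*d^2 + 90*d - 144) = d^2 - 14*d + 48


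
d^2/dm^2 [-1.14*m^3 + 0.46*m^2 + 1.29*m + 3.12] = 0.92 - 6.84*m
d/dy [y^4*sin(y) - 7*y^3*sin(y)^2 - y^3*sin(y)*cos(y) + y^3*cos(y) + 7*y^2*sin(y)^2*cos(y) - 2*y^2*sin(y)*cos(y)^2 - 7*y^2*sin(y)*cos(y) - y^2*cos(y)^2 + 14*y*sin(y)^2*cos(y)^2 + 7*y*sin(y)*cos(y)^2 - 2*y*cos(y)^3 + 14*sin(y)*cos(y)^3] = y^4*cos(y) + 3*y^3*sin(y) - 7*y^3*sin(2*y) - y^3*cos(2*y) - 7*y^2*sin(y)/4 - y^2*sin(2*y)/2 + 21*y^2*sin(3*y)/4 + 5*y^2*cos(y)/2 + 7*y^2*cos(2*y)/2 - 3*y^2*cos(3*y)/2 - 21*y^2/2 + y*sin(y)/2 - 7*y*sin(2*y) + y*sin(3*y)/2 + 7*y*sin(4*y) + 21*y*cos(y)/4 - y*cos(2*y) + 7*y*cos(3*y)/4 - y + 21*(1 - cos(2*y))^2/2 + 7*sin(y)/4 + 7*sin(3*y)/4 - 3*cos(y)/2 + 28*cos(2*y) - cos(3*y)/2 - 14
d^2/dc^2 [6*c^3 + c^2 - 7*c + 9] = 36*c + 2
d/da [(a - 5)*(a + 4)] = 2*a - 1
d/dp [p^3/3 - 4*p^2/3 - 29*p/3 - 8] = p^2 - 8*p/3 - 29/3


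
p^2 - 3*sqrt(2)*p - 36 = (p - 6*sqrt(2))*(p + 3*sqrt(2))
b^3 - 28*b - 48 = (b - 6)*(b + 2)*(b + 4)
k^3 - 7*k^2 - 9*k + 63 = (k - 7)*(k - 3)*(k + 3)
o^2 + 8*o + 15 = (o + 3)*(o + 5)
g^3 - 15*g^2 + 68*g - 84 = (g - 7)*(g - 6)*(g - 2)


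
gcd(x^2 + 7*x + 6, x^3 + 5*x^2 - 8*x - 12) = x^2 + 7*x + 6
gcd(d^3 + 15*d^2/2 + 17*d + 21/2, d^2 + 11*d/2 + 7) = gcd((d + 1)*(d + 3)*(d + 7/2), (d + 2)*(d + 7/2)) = d + 7/2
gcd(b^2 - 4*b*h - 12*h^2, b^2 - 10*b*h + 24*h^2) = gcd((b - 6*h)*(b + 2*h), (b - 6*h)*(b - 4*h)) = b - 6*h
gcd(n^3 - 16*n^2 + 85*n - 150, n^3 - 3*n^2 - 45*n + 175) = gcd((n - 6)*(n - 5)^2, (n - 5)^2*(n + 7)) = n^2 - 10*n + 25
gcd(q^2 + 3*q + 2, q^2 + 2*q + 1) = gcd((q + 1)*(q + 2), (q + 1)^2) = q + 1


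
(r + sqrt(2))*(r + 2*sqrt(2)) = r^2 + 3*sqrt(2)*r + 4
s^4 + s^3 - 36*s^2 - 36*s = s*(s - 6)*(s + 1)*(s + 6)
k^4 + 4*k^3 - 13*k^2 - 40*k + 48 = (k - 3)*(k - 1)*(k + 4)^2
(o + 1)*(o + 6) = o^2 + 7*o + 6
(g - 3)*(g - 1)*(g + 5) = g^3 + g^2 - 17*g + 15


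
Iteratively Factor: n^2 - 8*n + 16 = (n - 4)*(n - 4)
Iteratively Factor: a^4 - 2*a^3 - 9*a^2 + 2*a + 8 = (a + 1)*(a^3 - 3*a^2 - 6*a + 8) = (a - 1)*(a + 1)*(a^2 - 2*a - 8) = (a - 4)*(a - 1)*(a + 1)*(a + 2)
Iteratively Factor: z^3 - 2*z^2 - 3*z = (z + 1)*(z^2 - 3*z) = (z - 3)*(z + 1)*(z)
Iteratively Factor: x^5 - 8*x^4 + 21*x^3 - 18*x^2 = (x)*(x^4 - 8*x^3 + 21*x^2 - 18*x) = x*(x - 2)*(x^3 - 6*x^2 + 9*x) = x*(x - 3)*(x - 2)*(x^2 - 3*x) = x^2*(x - 3)*(x - 2)*(x - 3)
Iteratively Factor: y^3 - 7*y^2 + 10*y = (y)*(y^2 - 7*y + 10) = y*(y - 2)*(y - 5)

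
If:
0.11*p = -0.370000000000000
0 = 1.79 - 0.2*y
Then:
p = -3.36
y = 8.95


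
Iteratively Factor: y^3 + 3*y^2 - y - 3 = (y + 1)*(y^2 + 2*y - 3) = (y - 1)*(y + 1)*(y + 3)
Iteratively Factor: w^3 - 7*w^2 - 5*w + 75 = (w - 5)*(w^2 - 2*w - 15) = (w - 5)*(w + 3)*(w - 5)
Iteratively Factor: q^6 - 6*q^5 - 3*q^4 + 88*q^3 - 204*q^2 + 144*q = (q)*(q^5 - 6*q^4 - 3*q^3 + 88*q^2 - 204*q + 144) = q*(q - 2)*(q^4 - 4*q^3 - 11*q^2 + 66*q - 72) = q*(q - 3)*(q - 2)*(q^3 - q^2 - 14*q + 24) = q*(q - 3)*(q - 2)*(q + 4)*(q^2 - 5*q + 6) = q*(q - 3)^2*(q - 2)*(q + 4)*(q - 2)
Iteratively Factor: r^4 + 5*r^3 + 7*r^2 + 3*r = (r)*(r^3 + 5*r^2 + 7*r + 3) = r*(r + 1)*(r^2 + 4*r + 3) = r*(r + 1)^2*(r + 3)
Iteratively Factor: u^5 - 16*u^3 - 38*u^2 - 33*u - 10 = (u + 1)*(u^4 - u^3 - 15*u^2 - 23*u - 10) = (u + 1)^2*(u^3 - 2*u^2 - 13*u - 10) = (u + 1)^2*(u + 2)*(u^2 - 4*u - 5) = (u + 1)^3*(u + 2)*(u - 5)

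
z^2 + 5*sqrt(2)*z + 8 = (z + sqrt(2))*(z + 4*sqrt(2))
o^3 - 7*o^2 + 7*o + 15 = (o - 5)*(o - 3)*(o + 1)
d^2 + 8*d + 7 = (d + 1)*(d + 7)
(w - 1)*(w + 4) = w^2 + 3*w - 4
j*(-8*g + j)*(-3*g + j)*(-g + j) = -24*g^3*j + 35*g^2*j^2 - 12*g*j^3 + j^4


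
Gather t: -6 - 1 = -7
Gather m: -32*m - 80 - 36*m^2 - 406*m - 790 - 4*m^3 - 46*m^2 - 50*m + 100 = -4*m^3 - 82*m^2 - 488*m - 770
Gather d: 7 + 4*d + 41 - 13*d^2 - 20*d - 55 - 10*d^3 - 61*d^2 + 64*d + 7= -10*d^3 - 74*d^2 + 48*d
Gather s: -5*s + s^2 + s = s^2 - 4*s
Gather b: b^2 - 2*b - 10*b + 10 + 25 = b^2 - 12*b + 35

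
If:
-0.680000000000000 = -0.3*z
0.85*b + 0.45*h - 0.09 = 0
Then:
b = 0.105882352941176 - 0.529411764705882*h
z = 2.27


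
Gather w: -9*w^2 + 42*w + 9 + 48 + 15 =-9*w^2 + 42*w + 72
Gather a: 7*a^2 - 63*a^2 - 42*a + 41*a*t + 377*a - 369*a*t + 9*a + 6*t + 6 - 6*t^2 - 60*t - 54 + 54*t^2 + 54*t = -56*a^2 + a*(344 - 328*t) + 48*t^2 - 48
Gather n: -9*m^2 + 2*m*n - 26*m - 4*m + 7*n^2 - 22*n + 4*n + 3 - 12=-9*m^2 - 30*m + 7*n^2 + n*(2*m - 18) - 9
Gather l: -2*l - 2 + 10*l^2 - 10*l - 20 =10*l^2 - 12*l - 22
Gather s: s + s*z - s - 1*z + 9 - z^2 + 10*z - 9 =s*z - z^2 + 9*z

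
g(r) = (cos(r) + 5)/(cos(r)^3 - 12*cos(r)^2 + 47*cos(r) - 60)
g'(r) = (cos(r) + 5)*(3*sin(r)*cos(r)^2 - 24*sin(r)*cos(r) + 47*sin(r))/(cos(r)^3 - 12*cos(r)^2 + 47*cos(r) - 60)^2 - sin(r)/(cos(r)^3 - 12*cos(r)^2 + 47*cos(r) - 60) = (-237*cos(r) + 3*cos(2*r) + cos(3*r) + 593)*sin(r)/(2*(cos(r)^3 - 12*cos(r)^2 + 47*cos(r) - 60)^2)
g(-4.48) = -0.07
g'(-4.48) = 0.06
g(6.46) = -0.25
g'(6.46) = 0.05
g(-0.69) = -0.19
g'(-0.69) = -0.14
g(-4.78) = -0.09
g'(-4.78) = 0.09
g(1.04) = -0.14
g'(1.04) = 0.13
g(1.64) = -0.08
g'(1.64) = 0.08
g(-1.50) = -0.09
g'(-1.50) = -0.09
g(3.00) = -0.03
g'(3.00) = 0.00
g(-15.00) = -0.04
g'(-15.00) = -0.02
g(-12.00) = -0.21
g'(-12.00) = 0.13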